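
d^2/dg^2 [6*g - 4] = 0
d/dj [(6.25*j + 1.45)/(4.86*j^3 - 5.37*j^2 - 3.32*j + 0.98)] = (-60.75*j^3 + 12.4215*j^2 + 15.573*j + 10.939)/(23.6196*j^6 - 52.1964*j^5 - 3.4335*j^4 + 45.1824*j^3 + 0.497199999999999*j^2 - 6.5072*j + 0.9604)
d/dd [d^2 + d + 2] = 2*d + 1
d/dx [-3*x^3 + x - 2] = 1 - 9*x^2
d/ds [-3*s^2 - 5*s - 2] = -6*s - 5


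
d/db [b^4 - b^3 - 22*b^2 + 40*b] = 4*b^3 - 3*b^2 - 44*b + 40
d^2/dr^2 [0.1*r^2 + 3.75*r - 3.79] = 0.200000000000000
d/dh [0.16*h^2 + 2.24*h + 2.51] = 0.32*h + 2.24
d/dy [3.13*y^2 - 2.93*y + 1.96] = 6.26*y - 2.93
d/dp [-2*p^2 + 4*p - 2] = 4 - 4*p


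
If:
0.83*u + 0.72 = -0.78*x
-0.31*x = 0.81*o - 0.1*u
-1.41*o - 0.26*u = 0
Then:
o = 0.09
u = -0.49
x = -0.40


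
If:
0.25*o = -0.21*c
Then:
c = -1.19047619047619*o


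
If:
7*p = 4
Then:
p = 4/7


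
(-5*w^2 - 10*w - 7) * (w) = -5*w^3 - 10*w^2 - 7*w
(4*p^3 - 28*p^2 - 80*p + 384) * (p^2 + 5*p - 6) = 4*p^5 - 8*p^4 - 244*p^3 + 152*p^2 + 2400*p - 2304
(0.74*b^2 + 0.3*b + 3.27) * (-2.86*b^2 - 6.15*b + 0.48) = -2.1164*b^4 - 5.409*b^3 - 10.842*b^2 - 19.9665*b + 1.5696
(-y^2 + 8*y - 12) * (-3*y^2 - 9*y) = 3*y^4 - 15*y^3 - 36*y^2 + 108*y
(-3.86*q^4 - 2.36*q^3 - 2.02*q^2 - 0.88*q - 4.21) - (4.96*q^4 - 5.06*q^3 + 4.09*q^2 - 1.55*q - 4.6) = -8.82*q^4 + 2.7*q^3 - 6.11*q^2 + 0.67*q + 0.39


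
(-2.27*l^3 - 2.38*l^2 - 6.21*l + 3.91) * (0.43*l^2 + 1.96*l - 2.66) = -0.9761*l^5 - 5.4726*l^4 - 1.2969*l^3 - 4.1595*l^2 + 24.1822*l - 10.4006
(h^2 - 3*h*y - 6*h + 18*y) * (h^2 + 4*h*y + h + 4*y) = h^4 + h^3*y - 5*h^3 - 12*h^2*y^2 - 5*h^2*y - 6*h^2 + 60*h*y^2 - 6*h*y + 72*y^2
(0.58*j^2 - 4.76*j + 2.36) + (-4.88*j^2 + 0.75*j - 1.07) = -4.3*j^2 - 4.01*j + 1.29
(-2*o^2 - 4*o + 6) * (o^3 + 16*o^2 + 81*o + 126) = -2*o^5 - 36*o^4 - 220*o^3 - 480*o^2 - 18*o + 756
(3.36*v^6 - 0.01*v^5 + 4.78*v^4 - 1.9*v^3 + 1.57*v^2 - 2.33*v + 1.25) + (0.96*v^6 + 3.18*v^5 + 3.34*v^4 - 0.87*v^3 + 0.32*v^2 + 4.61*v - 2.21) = 4.32*v^6 + 3.17*v^5 + 8.12*v^4 - 2.77*v^3 + 1.89*v^2 + 2.28*v - 0.96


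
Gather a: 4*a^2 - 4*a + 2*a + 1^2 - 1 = 4*a^2 - 2*a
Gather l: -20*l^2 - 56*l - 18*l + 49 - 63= -20*l^2 - 74*l - 14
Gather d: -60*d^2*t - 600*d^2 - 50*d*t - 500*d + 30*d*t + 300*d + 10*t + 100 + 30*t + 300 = d^2*(-60*t - 600) + d*(-20*t - 200) + 40*t + 400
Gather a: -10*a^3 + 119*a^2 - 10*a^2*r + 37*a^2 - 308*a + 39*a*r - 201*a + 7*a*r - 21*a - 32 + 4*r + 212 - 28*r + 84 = -10*a^3 + a^2*(156 - 10*r) + a*(46*r - 530) - 24*r + 264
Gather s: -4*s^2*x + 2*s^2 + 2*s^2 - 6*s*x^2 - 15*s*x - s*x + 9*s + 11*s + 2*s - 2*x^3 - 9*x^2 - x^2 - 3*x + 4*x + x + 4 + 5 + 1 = s^2*(4 - 4*x) + s*(-6*x^2 - 16*x + 22) - 2*x^3 - 10*x^2 + 2*x + 10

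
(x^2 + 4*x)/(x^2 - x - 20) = x/(x - 5)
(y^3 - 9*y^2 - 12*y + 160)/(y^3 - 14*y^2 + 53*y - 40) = (y + 4)/(y - 1)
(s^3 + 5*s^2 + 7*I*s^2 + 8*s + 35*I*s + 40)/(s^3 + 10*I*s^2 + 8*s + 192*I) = (s^2 + s*(5 - I) - 5*I)/(s^2 + 2*I*s + 24)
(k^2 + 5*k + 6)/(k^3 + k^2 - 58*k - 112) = (k + 3)/(k^2 - k - 56)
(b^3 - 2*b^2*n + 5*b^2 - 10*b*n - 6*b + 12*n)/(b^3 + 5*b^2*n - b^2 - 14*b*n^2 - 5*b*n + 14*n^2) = (b + 6)/(b + 7*n)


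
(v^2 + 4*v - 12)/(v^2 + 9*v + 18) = (v - 2)/(v + 3)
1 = 1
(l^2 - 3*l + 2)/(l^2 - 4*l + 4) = (l - 1)/(l - 2)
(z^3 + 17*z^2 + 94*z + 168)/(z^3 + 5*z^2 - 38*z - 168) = (z + 6)/(z - 6)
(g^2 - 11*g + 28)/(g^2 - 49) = (g - 4)/(g + 7)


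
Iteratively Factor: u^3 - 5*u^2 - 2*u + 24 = (u - 4)*(u^2 - u - 6) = (u - 4)*(u - 3)*(u + 2)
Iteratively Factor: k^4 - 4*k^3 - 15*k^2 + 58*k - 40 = (k + 4)*(k^3 - 8*k^2 + 17*k - 10) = (k - 2)*(k + 4)*(k^2 - 6*k + 5) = (k - 5)*(k - 2)*(k + 4)*(k - 1)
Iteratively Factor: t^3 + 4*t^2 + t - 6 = (t + 3)*(t^2 + t - 2) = (t - 1)*(t + 3)*(t + 2)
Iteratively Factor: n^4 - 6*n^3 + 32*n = (n - 4)*(n^3 - 2*n^2 - 8*n) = (n - 4)^2*(n^2 + 2*n) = (n - 4)^2*(n + 2)*(n)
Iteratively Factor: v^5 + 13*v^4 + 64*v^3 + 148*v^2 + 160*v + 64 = (v + 4)*(v^4 + 9*v^3 + 28*v^2 + 36*v + 16) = (v + 4)^2*(v^3 + 5*v^2 + 8*v + 4) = (v + 1)*(v + 4)^2*(v^2 + 4*v + 4) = (v + 1)*(v + 2)*(v + 4)^2*(v + 2)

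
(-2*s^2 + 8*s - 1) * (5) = -10*s^2 + 40*s - 5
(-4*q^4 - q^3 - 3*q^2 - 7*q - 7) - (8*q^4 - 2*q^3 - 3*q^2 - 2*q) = -12*q^4 + q^3 - 5*q - 7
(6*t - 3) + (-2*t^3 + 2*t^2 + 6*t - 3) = -2*t^3 + 2*t^2 + 12*t - 6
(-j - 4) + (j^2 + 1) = j^2 - j - 3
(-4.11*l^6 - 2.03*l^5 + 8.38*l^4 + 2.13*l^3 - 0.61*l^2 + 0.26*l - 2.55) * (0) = 0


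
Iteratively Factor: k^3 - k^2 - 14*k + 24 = (k - 3)*(k^2 + 2*k - 8) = (k - 3)*(k + 4)*(k - 2)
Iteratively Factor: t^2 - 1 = (t + 1)*(t - 1)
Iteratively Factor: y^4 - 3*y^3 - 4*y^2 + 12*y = (y - 3)*(y^3 - 4*y) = y*(y - 3)*(y^2 - 4) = y*(y - 3)*(y + 2)*(y - 2)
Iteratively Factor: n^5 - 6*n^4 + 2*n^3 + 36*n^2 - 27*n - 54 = (n - 3)*(n^4 - 3*n^3 - 7*n^2 + 15*n + 18) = (n - 3)*(n + 2)*(n^3 - 5*n^2 + 3*n + 9) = (n - 3)^2*(n + 2)*(n^2 - 2*n - 3) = (n - 3)^3*(n + 2)*(n + 1)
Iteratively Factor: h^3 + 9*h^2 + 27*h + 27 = (h + 3)*(h^2 + 6*h + 9) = (h + 3)^2*(h + 3)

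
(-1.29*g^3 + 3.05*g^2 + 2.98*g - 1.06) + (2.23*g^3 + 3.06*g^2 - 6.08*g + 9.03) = 0.94*g^3 + 6.11*g^2 - 3.1*g + 7.97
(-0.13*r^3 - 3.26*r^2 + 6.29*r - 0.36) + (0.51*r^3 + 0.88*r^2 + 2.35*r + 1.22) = 0.38*r^3 - 2.38*r^2 + 8.64*r + 0.86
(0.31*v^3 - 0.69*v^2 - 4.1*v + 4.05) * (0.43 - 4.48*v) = -1.3888*v^4 + 3.2245*v^3 + 18.0713*v^2 - 19.907*v + 1.7415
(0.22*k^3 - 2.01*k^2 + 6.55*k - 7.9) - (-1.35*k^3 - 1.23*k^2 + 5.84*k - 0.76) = 1.57*k^3 - 0.78*k^2 + 0.71*k - 7.14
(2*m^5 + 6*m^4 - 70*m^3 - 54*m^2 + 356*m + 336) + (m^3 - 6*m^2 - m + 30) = 2*m^5 + 6*m^4 - 69*m^3 - 60*m^2 + 355*m + 366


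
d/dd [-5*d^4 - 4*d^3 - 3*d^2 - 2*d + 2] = -20*d^3 - 12*d^2 - 6*d - 2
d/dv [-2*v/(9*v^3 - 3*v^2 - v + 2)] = 2*(18*v^3 - 3*v^2 - 2)/(81*v^6 - 54*v^5 - 9*v^4 + 42*v^3 - 11*v^2 - 4*v + 4)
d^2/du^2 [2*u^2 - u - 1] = 4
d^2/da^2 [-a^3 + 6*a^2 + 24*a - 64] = 12 - 6*a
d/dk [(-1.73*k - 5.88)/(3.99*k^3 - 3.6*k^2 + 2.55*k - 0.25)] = (13.8054*k^3 + 64.1556*k^2 - 42.336*k + 15.4265)/(15.9201*k^6 - 28.728*k^5 + 33.309*k^4 - 20.355*k^3 + 8.3025*k^2 - 1.275*k + 0.0625)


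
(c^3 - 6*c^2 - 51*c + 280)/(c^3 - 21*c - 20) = (c^2 - c - 56)/(c^2 + 5*c + 4)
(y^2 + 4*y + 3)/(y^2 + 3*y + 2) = (y + 3)/(y + 2)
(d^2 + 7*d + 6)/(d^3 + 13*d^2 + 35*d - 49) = (d^2 + 7*d + 6)/(d^3 + 13*d^2 + 35*d - 49)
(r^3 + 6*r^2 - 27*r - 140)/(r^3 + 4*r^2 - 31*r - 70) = (r + 4)/(r + 2)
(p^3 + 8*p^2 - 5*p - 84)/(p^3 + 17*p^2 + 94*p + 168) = (p - 3)/(p + 6)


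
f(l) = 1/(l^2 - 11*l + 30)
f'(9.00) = -0.05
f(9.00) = 0.08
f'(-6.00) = 0.00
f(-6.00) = 0.01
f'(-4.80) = 0.00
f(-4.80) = 0.01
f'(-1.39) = 0.01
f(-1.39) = 0.02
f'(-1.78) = 0.01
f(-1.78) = 0.02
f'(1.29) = 0.03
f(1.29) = 0.06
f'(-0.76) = 0.01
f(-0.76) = 0.03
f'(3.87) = 0.56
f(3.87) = 0.42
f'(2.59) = 0.09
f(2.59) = 0.12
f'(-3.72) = 0.00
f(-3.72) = 0.01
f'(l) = (11 - 2*l)/(l^2 - 11*l + 30)^2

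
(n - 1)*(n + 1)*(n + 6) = n^3 + 6*n^2 - n - 6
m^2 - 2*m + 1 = (m - 1)^2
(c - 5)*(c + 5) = c^2 - 25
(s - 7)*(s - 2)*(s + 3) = s^3 - 6*s^2 - 13*s + 42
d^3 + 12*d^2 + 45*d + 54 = (d + 3)^2*(d + 6)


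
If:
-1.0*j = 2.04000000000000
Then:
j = -2.04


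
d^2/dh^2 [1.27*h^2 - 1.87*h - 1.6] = 2.54000000000000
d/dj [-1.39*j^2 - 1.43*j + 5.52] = -2.78*j - 1.43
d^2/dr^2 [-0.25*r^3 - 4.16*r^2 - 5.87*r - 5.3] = -1.5*r - 8.32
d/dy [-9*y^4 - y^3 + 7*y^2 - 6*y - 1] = -36*y^3 - 3*y^2 + 14*y - 6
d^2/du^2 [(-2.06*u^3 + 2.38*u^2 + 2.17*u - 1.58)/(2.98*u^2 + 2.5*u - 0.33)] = (-2.1316282072803e-14*u^4 - 26.722672*u^3 - 59.94624*u^2 - 59.168136*u - 18.75868)/(26.463592*u^6 + 66.603*u^5 + 47.083404*u^4 + 0.873999999999999*u^3 - 5.213934*u^2 + 0.81675*u - 0.035937)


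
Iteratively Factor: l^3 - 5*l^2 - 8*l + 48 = (l - 4)*(l^2 - l - 12) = (l - 4)^2*(l + 3)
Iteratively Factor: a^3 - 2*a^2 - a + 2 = (a - 2)*(a^2 - 1) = (a - 2)*(a - 1)*(a + 1)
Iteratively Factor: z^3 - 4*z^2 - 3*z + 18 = (z - 3)*(z^2 - z - 6) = (z - 3)*(z + 2)*(z - 3)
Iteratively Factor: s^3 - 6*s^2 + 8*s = (s - 2)*(s^2 - 4*s) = (s - 4)*(s - 2)*(s)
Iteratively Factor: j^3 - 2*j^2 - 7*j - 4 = (j + 1)*(j^2 - 3*j - 4) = (j + 1)^2*(j - 4)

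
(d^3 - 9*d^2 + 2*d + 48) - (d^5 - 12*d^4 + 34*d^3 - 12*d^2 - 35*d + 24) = -d^5 + 12*d^4 - 33*d^3 + 3*d^2 + 37*d + 24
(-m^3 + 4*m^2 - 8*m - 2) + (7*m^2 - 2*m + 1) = -m^3 + 11*m^2 - 10*m - 1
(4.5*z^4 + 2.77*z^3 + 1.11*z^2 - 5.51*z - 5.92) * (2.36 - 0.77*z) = -3.465*z^5 + 8.4871*z^4 + 5.6825*z^3 + 6.8623*z^2 - 8.4452*z - 13.9712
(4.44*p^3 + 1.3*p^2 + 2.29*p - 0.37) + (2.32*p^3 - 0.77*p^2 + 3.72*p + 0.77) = 6.76*p^3 + 0.53*p^2 + 6.01*p + 0.4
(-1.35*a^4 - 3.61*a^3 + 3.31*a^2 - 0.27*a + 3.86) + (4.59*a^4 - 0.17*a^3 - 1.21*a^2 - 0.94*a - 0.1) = 3.24*a^4 - 3.78*a^3 + 2.1*a^2 - 1.21*a + 3.76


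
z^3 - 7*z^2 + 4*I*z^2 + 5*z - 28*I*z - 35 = (z - 7)*(z - I)*(z + 5*I)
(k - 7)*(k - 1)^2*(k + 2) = k^4 - 7*k^3 - 3*k^2 + 23*k - 14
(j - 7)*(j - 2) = j^2 - 9*j + 14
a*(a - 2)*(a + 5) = a^3 + 3*a^2 - 10*a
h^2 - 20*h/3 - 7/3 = (h - 7)*(h + 1/3)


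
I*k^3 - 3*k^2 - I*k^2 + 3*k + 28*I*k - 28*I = (k - 4*I)*(k + 7*I)*(I*k - I)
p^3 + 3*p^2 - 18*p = p*(p - 3)*(p + 6)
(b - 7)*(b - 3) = b^2 - 10*b + 21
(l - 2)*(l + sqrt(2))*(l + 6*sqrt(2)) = l^3 - 2*l^2 + 7*sqrt(2)*l^2 - 14*sqrt(2)*l + 12*l - 24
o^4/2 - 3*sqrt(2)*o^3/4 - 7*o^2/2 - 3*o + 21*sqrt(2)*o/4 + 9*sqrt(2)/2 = (o/2 + 1/2)*(o - 3)*(o + 2)*(o - 3*sqrt(2)/2)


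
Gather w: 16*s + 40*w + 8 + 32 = 16*s + 40*w + 40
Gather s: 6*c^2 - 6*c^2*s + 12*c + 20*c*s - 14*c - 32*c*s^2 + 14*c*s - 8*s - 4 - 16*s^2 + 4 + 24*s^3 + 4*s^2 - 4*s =6*c^2 - 2*c + 24*s^3 + s^2*(-32*c - 12) + s*(-6*c^2 + 34*c - 12)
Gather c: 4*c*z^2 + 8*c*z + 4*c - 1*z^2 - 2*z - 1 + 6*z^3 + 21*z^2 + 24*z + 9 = c*(4*z^2 + 8*z + 4) + 6*z^3 + 20*z^2 + 22*z + 8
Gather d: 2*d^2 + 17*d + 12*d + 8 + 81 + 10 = 2*d^2 + 29*d + 99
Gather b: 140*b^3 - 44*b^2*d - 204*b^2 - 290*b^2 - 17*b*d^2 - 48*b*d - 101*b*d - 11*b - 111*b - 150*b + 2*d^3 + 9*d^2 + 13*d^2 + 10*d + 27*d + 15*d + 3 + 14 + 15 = 140*b^3 + b^2*(-44*d - 494) + b*(-17*d^2 - 149*d - 272) + 2*d^3 + 22*d^2 + 52*d + 32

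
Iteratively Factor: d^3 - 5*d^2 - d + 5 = (d + 1)*(d^2 - 6*d + 5) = (d - 5)*(d + 1)*(d - 1)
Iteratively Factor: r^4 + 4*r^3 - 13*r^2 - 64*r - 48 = (r + 3)*(r^3 + r^2 - 16*r - 16) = (r + 1)*(r + 3)*(r^2 - 16) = (r - 4)*(r + 1)*(r + 3)*(r + 4)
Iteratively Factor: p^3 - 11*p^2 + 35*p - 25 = (p - 1)*(p^2 - 10*p + 25) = (p - 5)*(p - 1)*(p - 5)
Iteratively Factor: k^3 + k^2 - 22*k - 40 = (k + 2)*(k^2 - k - 20) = (k - 5)*(k + 2)*(k + 4)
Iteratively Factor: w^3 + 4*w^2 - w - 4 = (w + 1)*(w^2 + 3*w - 4) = (w + 1)*(w + 4)*(w - 1)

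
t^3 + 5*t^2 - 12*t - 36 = (t - 3)*(t + 2)*(t + 6)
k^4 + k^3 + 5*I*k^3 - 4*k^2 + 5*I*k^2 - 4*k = k*(k + 1)*(k + I)*(k + 4*I)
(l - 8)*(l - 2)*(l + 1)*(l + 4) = l^4 - 5*l^3 - 30*l^2 + 40*l + 64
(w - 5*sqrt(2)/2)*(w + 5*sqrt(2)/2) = w^2 - 25/2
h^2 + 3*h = h*(h + 3)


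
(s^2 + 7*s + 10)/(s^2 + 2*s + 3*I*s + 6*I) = (s + 5)/(s + 3*I)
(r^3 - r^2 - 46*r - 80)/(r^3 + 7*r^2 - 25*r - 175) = (r^2 - 6*r - 16)/(r^2 + 2*r - 35)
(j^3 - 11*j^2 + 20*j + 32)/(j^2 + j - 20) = (j^2 - 7*j - 8)/(j + 5)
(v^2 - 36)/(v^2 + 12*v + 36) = (v - 6)/(v + 6)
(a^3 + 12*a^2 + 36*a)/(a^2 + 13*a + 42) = a*(a + 6)/(a + 7)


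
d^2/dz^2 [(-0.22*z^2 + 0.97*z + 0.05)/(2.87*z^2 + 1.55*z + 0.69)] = (17.936926*z^3 + 5.085066*z^2 - 10.190796*z - 2.242094)/(23.639903*z^6 + 38.301585*z^5 + 37.735908*z^4 + 22.140665*z^3 + 9.072396*z^2 + 2.213865*z + 0.328509)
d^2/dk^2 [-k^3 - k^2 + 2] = -6*k - 2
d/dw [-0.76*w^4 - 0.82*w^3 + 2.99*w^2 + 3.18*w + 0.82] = -3.04*w^3 - 2.46*w^2 + 5.98*w + 3.18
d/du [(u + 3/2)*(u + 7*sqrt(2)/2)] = 2*u + 3/2 + 7*sqrt(2)/2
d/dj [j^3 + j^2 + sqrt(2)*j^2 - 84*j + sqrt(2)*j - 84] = 3*j^2 + 2*j + 2*sqrt(2)*j - 84 + sqrt(2)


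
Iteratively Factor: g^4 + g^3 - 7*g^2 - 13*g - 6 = (g + 1)*(g^3 - 7*g - 6) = (g + 1)^2*(g^2 - g - 6) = (g + 1)^2*(g + 2)*(g - 3)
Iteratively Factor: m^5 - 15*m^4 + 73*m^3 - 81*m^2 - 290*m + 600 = (m - 5)*(m^4 - 10*m^3 + 23*m^2 + 34*m - 120) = (m - 5)*(m + 2)*(m^3 - 12*m^2 + 47*m - 60) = (m - 5)*(m - 4)*(m + 2)*(m^2 - 8*m + 15) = (m - 5)^2*(m - 4)*(m + 2)*(m - 3)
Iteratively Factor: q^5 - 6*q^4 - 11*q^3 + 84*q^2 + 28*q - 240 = (q + 2)*(q^4 - 8*q^3 + 5*q^2 + 74*q - 120) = (q - 4)*(q + 2)*(q^3 - 4*q^2 - 11*q + 30) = (q - 5)*(q - 4)*(q + 2)*(q^2 + q - 6) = (q - 5)*(q - 4)*(q - 2)*(q + 2)*(q + 3)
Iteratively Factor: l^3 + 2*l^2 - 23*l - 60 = (l - 5)*(l^2 + 7*l + 12) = (l - 5)*(l + 4)*(l + 3)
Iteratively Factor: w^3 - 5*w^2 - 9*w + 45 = (w - 5)*(w^2 - 9) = (w - 5)*(w - 3)*(w + 3)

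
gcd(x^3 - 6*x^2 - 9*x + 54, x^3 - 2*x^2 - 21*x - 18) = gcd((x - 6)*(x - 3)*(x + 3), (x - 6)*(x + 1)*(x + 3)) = x^2 - 3*x - 18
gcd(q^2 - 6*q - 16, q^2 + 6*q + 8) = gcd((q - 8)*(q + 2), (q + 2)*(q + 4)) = q + 2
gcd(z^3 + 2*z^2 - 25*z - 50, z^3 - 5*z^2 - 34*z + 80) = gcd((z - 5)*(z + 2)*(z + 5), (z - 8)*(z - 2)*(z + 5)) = z + 5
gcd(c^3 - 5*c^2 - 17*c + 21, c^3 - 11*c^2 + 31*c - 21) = c^2 - 8*c + 7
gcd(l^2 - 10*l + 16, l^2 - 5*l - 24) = l - 8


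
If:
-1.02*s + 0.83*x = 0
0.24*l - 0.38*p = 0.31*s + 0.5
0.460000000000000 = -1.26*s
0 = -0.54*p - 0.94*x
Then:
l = 2.85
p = 0.78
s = -0.37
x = -0.45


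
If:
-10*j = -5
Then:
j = 1/2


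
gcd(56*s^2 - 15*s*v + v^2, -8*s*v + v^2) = 8*s - v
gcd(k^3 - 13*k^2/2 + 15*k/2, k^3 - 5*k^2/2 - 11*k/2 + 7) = 1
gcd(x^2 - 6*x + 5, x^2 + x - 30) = x - 5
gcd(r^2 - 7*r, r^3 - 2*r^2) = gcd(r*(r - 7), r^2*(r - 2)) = r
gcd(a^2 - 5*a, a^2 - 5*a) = a^2 - 5*a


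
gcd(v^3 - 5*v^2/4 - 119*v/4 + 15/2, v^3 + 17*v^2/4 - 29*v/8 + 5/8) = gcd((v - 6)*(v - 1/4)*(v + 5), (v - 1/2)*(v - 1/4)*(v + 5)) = v^2 + 19*v/4 - 5/4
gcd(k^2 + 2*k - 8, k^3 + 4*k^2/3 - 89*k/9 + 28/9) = k + 4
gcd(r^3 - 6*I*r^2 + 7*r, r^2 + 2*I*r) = r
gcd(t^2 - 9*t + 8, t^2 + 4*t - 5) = t - 1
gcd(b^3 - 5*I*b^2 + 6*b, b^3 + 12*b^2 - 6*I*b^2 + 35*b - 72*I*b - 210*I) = b - 6*I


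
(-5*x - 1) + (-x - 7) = -6*x - 8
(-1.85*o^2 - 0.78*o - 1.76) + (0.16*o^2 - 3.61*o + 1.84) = -1.69*o^2 - 4.39*o + 0.0800000000000001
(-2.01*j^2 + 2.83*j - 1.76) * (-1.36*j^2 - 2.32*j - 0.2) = 2.7336*j^4 + 0.814399999999999*j^3 - 3.77*j^2 + 3.5172*j + 0.352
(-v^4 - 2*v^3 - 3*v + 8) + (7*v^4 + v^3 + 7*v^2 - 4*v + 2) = 6*v^4 - v^3 + 7*v^2 - 7*v + 10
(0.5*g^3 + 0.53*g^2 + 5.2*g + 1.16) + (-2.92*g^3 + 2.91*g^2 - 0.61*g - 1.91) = -2.42*g^3 + 3.44*g^2 + 4.59*g - 0.75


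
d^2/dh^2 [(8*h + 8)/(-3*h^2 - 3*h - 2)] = 48*(-3*(h + 1)*(2*h + 1)^2 + (3*h + 2)*(3*h^2 + 3*h + 2))/(3*h^2 + 3*h + 2)^3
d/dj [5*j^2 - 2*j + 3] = 10*j - 2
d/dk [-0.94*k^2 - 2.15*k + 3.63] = -1.88*k - 2.15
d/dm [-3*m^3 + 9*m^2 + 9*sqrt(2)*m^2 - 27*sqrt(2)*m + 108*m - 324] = -9*m^2 + 18*m + 18*sqrt(2)*m - 27*sqrt(2) + 108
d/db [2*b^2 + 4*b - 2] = 4*b + 4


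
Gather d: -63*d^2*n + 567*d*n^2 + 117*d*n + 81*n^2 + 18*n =-63*d^2*n + d*(567*n^2 + 117*n) + 81*n^2 + 18*n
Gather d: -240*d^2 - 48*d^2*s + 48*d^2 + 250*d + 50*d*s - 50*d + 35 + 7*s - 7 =d^2*(-48*s - 192) + d*(50*s + 200) + 7*s + 28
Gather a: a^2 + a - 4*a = a^2 - 3*a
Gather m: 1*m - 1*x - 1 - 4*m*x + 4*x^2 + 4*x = m*(1 - 4*x) + 4*x^2 + 3*x - 1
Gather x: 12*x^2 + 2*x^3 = 2*x^3 + 12*x^2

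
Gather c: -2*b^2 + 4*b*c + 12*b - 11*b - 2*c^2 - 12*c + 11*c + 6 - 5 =-2*b^2 + b - 2*c^2 + c*(4*b - 1) + 1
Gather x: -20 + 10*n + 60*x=10*n + 60*x - 20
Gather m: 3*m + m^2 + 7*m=m^2 + 10*m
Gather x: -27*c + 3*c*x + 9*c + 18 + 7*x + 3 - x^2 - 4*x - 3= -18*c - x^2 + x*(3*c + 3) + 18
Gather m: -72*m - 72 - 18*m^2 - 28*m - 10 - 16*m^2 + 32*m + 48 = -34*m^2 - 68*m - 34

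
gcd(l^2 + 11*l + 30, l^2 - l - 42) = l + 6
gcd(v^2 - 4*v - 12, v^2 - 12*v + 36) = v - 6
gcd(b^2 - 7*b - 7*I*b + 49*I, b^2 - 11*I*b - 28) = b - 7*I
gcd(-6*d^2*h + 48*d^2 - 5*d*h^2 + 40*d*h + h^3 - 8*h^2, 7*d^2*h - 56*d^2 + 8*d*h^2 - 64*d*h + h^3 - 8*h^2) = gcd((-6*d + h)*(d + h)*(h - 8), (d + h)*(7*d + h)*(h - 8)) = d*h - 8*d + h^2 - 8*h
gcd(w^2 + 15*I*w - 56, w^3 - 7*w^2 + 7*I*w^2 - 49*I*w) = w + 7*I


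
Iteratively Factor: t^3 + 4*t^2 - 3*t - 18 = (t + 3)*(t^2 + t - 6) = (t - 2)*(t + 3)*(t + 3)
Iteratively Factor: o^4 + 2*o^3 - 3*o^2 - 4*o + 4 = (o + 2)*(o^3 - 3*o + 2) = (o + 2)^2*(o^2 - 2*o + 1) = (o - 1)*(o + 2)^2*(o - 1)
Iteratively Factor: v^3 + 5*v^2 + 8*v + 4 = (v + 2)*(v^2 + 3*v + 2) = (v + 2)^2*(v + 1)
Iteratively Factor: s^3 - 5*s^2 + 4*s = (s)*(s^2 - 5*s + 4) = s*(s - 1)*(s - 4)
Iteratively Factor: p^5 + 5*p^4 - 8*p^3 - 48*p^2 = (p + 4)*(p^4 + p^3 - 12*p^2) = p*(p + 4)*(p^3 + p^2 - 12*p) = p*(p + 4)^2*(p^2 - 3*p) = p^2*(p + 4)^2*(p - 3)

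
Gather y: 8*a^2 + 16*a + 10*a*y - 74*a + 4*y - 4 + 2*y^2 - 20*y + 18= 8*a^2 - 58*a + 2*y^2 + y*(10*a - 16) + 14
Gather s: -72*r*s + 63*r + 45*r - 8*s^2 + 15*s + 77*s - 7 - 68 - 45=108*r - 8*s^2 + s*(92 - 72*r) - 120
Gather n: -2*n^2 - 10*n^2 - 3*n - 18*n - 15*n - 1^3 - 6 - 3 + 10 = -12*n^2 - 36*n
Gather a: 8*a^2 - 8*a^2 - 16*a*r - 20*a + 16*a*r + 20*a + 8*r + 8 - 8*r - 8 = 0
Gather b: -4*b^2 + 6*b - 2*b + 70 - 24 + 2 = -4*b^2 + 4*b + 48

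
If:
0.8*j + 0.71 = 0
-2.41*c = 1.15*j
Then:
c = 0.42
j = -0.89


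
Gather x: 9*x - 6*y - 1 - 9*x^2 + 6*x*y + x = -9*x^2 + x*(6*y + 10) - 6*y - 1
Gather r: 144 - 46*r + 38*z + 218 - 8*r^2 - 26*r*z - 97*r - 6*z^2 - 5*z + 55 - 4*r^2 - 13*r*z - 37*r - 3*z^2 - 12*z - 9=-12*r^2 + r*(-39*z - 180) - 9*z^2 + 21*z + 408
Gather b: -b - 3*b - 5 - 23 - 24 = -4*b - 52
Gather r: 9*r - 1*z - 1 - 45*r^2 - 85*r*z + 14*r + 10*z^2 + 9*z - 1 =-45*r^2 + r*(23 - 85*z) + 10*z^2 + 8*z - 2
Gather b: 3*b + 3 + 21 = 3*b + 24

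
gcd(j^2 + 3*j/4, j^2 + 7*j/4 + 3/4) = j + 3/4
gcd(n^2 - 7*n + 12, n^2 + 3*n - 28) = n - 4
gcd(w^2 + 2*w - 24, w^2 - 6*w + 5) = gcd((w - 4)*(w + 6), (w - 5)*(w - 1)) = 1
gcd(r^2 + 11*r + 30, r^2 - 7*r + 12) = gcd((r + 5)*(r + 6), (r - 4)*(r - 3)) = 1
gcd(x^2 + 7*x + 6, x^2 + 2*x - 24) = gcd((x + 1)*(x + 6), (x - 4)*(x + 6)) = x + 6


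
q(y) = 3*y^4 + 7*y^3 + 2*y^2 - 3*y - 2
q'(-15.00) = -35838.00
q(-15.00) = 128743.00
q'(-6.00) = -1863.00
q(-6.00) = 2464.00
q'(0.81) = 20.40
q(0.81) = 1.89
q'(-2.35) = -52.16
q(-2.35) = 16.74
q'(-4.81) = -871.80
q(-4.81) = 885.55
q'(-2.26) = -43.30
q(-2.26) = 12.46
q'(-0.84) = 1.35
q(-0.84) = -0.72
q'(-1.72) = -8.81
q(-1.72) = -0.29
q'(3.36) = 702.72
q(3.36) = 658.40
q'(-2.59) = -80.98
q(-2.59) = 32.56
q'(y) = 12*y^3 + 21*y^2 + 4*y - 3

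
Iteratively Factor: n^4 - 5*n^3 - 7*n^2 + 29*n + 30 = (n + 1)*(n^3 - 6*n^2 - n + 30) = (n + 1)*(n + 2)*(n^2 - 8*n + 15) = (n - 5)*(n + 1)*(n + 2)*(n - 3)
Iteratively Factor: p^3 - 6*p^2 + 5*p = (p - 5)*(p^2 - p) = p*(p - 5)*(p - 1)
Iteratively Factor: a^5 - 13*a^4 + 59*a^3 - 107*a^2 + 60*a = (a)*(a^4 - 13*a^3 + 59*a^2 - 107*a + 60) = a*(a - 3)*(a^3 - 10*a^2 + 29*a - 20) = a*(a - 3)*(a - 1)*(a^2 - 9*a + 20) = a*(a - 5)*(a - 3)*(a - 1)*(a - 4)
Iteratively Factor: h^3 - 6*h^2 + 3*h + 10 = (h - 5)*(h^2 - h - 2) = (h - 5)*(h + 1)*(h - 2)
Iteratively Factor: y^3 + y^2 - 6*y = (y - 2)*(y^2 + 3*y) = y*(y - 2)*(y + 3)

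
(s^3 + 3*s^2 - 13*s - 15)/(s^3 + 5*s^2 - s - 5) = (s - 3)/(s - 1)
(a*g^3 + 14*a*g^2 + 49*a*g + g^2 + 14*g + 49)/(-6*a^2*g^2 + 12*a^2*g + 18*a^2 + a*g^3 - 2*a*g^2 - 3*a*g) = (-a*g^3 - 14*a*g^2 - 49*a*g - g^2 - 14*g - 49)/(a*(6*a*g^2 - 12*a*g - 18*a - g^3 + 2*g^2 + 3*g))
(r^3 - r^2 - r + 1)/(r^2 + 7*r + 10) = (r^3 - r^2 - r + 1)/(r^2 + 7*r + 10)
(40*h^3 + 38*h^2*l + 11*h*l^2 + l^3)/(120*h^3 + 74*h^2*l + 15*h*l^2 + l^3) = (2*h + l)/(6*h + l)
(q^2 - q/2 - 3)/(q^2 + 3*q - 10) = (q + 3/2)/(q + 5)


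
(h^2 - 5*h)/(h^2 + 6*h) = (h - 5)/(h + 6)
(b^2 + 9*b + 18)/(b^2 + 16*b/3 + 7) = 3*(b + 6)/(3*b + 7)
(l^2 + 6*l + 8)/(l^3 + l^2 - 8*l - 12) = (l + 4)/(l^2 - l - 6)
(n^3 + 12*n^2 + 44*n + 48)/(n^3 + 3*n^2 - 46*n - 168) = (n + 2)/(n - 7)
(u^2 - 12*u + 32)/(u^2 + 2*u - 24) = (u - 8)/(u + 6)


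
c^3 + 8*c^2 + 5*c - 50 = (c - 2)*(c + 5)^2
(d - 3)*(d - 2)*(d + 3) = d^3 - 2*d^2 - 9*d + 18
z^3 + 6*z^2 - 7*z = z*(z - 1)*(z + 7)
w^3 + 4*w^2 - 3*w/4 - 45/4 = (w - 3/2)*(w + 5/2)*(w + 3)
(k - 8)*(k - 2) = k^2 - 10*k + 16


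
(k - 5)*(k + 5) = k^2 - 25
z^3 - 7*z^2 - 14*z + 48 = (z - 8)*(z - 2)*(z + 3)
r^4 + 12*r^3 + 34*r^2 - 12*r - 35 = (r - 1)*(r + 1)*(r + 5)*(r + 7)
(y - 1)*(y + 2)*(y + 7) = y^3 + 8*y^2 + 5*y - 14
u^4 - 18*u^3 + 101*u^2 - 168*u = u*(u - 8)*(u - 7)*(u - 3)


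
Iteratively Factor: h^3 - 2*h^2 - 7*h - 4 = (h - 4)*(h^2 + 2*h + 1) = (h - 4)*(h + 1)*(h + 1)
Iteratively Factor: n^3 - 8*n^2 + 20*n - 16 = (n - 2)*(n^2 - 6*n + 8) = (n - 2)^2*(n - 4)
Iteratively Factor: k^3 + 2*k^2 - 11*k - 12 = (k - 3)*(k^2 + 5*k + 4) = (k - 3)*(k + 4)*(k + 1)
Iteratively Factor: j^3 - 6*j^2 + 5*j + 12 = (j - 3)*(j^2 - 3*j - 4) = (j - 3)*(j + 1)*(j - 4)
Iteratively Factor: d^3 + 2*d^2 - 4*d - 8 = (d - 2)*(d^2 + 4*d + 4) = (d - 2)*(d + 2)*(d + 2)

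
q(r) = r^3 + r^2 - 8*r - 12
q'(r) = 3*r^2 + 2*r - 8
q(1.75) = -17.58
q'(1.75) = 4.69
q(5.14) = 109.10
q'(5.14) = 81.54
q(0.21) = -13.63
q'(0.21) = -7.45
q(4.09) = 40.43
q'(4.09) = 50.36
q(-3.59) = -16.66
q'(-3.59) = 23.48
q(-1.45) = -1.35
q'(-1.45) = -4.59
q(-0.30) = -9.54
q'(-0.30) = -8.33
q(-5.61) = -112.21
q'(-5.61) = 75.20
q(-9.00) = -588.00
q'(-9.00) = 217.00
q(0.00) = -12.00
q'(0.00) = -8.00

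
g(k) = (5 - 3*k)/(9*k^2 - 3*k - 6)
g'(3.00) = 0.00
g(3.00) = -0.06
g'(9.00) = 0.00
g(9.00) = -0.03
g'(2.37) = -0.02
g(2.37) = -0.06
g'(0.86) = -6.60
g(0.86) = -1.26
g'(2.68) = -0.01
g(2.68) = -0.06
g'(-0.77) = 43.66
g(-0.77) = 4.44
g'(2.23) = -0.03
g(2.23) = -0.05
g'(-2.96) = 0.08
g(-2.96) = 0.17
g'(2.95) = 0.00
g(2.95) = -0.06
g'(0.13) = 0.56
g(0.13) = -0.74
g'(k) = (3 - 18*k)*(5 - 3*k)/(9*k^2 - 3*k - 6)^2 - 3/(9*k^2 - 3*k - 6)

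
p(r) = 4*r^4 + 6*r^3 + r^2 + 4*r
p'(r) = 16*r^3 + 18*r^2 + 2*r + 4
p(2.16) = 160.84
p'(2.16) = 253.54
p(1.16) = 22.59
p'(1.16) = 55.52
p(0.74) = 7.14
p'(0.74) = 21.82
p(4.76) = 2742.27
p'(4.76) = 2146.96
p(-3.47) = 327.40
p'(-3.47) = -454.71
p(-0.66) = -3.17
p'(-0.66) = 5.92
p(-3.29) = 252.64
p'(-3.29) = -377.53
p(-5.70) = 3120.93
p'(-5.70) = -2385.67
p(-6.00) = 3900.00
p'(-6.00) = -2816.00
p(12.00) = 93504.00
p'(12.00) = 30268.00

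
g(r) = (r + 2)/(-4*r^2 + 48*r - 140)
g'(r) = (r + 2)*(8*r - 48)/(-4*r^2 + 48*r - 140)^2 + 1/(-4*r^2 + 48*r - 140) = (-r^2 + 12*r + 2*(r - 6)*(r + 2) - 35)/(4*(r^2 - 12*r + 35)^2)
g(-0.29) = -0.01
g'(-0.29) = -0.01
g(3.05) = -0.16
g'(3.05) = -0.16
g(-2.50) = 0.00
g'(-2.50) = -0.00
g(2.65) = -0.11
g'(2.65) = -0.10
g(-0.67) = -0.01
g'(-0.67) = -0.01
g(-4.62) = 0.01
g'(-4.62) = -0.00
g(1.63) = -0.05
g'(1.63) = -0.04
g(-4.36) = 0.01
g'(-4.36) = -0.00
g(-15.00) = 0.01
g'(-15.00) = 0.00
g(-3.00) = 0.00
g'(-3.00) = 0.00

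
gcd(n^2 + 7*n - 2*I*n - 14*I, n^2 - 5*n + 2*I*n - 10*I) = 1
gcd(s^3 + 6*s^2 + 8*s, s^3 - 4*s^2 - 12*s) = s^2 + 2*s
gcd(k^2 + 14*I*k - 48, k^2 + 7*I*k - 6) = k + 6*I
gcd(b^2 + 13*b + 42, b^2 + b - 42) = b + 7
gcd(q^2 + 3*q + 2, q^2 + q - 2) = q + 2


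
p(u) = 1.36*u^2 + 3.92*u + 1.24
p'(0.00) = 3.92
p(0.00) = 1.24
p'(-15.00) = -36.88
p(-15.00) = 248.44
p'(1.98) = 9.31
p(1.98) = 14.33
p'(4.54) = 16.27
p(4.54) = 47.07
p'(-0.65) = 2.15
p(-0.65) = -0.73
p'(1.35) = 7.59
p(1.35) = 9.01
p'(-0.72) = 1.96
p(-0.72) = -0.88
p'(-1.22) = 0.60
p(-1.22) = -1.52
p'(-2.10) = -1.79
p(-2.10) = -0.99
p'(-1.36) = 0.22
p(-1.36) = -1.58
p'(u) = 2.72*u + 3.92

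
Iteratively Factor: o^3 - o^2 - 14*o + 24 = (o + 4)*(o^2 - 5*o + 6) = (o - 2)*(o + 4)*(o - 3)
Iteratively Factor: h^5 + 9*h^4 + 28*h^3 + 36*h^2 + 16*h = (h + 2)*(h^4 + 7*h^3 + 14*h^2 + 8*h) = (h + 2)*(h + 4)*(h^3 + 3*h^2 + 2*h) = h*(h + 2)*(h + 4)*(h^2 + 3*h + 2) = h*(h + 2)^2*(h + 4)*(h + 1)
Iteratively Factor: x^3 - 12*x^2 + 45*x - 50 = (x - 5)*(x^2 - 7*x + 10) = (x - 5)^2*(x - 2)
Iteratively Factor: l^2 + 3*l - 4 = (l + 4)*(l - 1)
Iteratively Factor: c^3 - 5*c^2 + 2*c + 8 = (c + 1)*(c^2 - 6*c + 8) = (c - 4)*(c + 1)*(c - 2)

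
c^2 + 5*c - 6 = (c - 1)*(c + 6)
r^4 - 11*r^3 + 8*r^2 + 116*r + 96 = (r - 8)*(r - 6)*(r + 1)*(r + 2)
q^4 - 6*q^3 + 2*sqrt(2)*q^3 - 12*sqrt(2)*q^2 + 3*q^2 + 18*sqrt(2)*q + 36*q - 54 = (q - 3)^2*(q - sqrt(2))*(q + 3*sqrt(2))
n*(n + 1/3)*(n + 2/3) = n^3 + n^2 + 2*n/9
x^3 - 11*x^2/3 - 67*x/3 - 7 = (x - 7)*(x + 1/3)*(x + 3)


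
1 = 1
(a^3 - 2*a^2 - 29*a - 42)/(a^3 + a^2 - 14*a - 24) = (a - 7)/(a - 4)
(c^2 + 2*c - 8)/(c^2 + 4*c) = (c - 2)/c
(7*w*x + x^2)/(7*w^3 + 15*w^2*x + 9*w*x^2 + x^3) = x/(w^2 + 2*w*x + x^2)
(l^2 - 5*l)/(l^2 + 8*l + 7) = l*(l - 5)/(l^2 + 8*l + 7)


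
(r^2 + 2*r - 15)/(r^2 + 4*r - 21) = (r + 5)/(r + 7)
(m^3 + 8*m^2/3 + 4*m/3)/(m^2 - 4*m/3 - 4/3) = m*(m + 2)/(m - 2)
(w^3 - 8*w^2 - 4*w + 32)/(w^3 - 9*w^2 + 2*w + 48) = (w - 2)/(w - 3)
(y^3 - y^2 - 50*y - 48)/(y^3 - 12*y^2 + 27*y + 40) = (y + 6)/(y - 5)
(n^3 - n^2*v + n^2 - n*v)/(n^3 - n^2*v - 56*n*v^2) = (-n^2 + n*v - n + v)/(-n^2 + n*v + 56*v^2)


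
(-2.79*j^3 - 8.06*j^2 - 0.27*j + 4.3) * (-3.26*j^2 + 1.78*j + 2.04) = 9.0954*j^5 + 21.3094*j^4 - 19.1582*j^3 - 30.941*j^2 + 7.1032*j + 8.772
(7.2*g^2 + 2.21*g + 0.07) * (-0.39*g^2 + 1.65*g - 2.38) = -2.808*g^4 + 11.0181*g^3 - 13.5168*g^2 - 5.1443*g - 0.1666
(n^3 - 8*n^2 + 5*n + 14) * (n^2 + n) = n^5 - 7*n^4 - 3*n^3 + 19*n^2 + 14*n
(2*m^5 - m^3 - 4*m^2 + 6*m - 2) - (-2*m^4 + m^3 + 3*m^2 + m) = 2*m^5 + 2*m^4 - 2*m^3 - 7*m^2 + 5*m - 2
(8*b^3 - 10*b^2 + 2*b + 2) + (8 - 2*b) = 8*b^3 - 10*b^2 + 10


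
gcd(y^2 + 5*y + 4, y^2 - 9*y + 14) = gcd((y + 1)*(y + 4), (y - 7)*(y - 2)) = 1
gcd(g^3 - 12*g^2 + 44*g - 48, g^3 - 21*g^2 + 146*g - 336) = g - 6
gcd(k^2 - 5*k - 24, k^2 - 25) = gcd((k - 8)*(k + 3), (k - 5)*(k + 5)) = 1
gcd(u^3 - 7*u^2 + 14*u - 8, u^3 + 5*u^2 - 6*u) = u - 1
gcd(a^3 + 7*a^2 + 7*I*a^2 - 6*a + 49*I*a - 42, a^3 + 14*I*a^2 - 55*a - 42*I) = a^2 + 7*I*a - 6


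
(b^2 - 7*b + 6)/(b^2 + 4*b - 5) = (b - 6)/(b + 5)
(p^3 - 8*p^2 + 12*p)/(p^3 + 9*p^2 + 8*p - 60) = p*(p - 6)/(p^2 + 11*p + 30)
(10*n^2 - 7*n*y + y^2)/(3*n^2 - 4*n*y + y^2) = (10*n^2 - 7*n*y + y^2)/(3*n^2 - 4*n*y + y^2)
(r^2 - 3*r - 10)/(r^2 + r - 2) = (r - 5)/(r - 1)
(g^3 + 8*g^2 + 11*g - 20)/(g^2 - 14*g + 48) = (g^3 + 8*g^2 + 11*g - 20)/(g^2 - 14*g + 48)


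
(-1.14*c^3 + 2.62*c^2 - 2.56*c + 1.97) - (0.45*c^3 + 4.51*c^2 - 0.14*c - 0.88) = -1.59*c^3 - 1.89*c^2 - 2.42*c + 2.85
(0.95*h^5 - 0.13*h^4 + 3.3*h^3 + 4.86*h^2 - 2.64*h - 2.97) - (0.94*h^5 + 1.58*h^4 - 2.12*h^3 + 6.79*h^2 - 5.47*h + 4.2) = 0.01*h^5 - 1.71*h^4 + 5.42*h^3 - 1.93*h^2 + 2.83*h - 7.17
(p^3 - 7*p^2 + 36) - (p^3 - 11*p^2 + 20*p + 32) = 4*p^2 - 20*p + 4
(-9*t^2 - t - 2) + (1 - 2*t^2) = -11*t^2 - t - 1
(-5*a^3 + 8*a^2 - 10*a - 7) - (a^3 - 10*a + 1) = -6*a^3 + 8*a^2 - 8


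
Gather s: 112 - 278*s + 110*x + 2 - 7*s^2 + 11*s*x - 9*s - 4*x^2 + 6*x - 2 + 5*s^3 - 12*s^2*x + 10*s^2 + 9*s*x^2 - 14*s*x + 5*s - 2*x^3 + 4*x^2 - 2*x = 5*s^3 + s^2*(3 - 12*x) + s*(9*x^2 - 3*x - 282) - 2*x^3 + 114*x + 112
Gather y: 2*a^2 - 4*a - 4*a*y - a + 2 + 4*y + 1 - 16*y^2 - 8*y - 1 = 2*a^2 - 5*a - 16*y^2 + y*(-4*a - 4) + 2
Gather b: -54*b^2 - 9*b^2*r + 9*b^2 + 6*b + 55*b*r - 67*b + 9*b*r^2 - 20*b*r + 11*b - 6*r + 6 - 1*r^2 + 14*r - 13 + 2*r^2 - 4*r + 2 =b^2*(-9*r - 45) + b*(9*r^2 + 35*r - 50) + r^2 + 4*r - 5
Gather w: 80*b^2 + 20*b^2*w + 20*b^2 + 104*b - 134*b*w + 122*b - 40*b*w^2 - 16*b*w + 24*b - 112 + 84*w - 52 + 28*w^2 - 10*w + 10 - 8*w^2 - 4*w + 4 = 100*b^2 + 250*b + w^2*(20 - 40*b) + w*(20*b^2 - 150*b + 70) - 150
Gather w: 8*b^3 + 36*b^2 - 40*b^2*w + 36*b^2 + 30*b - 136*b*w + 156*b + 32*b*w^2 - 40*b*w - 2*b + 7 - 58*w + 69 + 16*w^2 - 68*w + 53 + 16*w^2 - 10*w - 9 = 8*b^3 + 72*b^2 + 184*b + w^2*(32*b + 32) + w*(-40*b^2 - 176*b - 136) + 120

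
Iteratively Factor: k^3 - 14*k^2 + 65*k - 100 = (k - 5)*(k^2 - 9*k + 20) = (k - 5)*(k - 4)*(k - 5)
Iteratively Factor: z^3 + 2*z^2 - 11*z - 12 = (z + 1)*(z^2 + z - 12) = (z - 3)*(z + 1)*(z + 4)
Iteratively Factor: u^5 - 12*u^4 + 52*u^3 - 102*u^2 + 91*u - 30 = (u - 2)*(u^4 - 10*u^3 + 32*u^2 - 38*u + 15) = (u - 5)*(u - 2)*(u^3 - 5*u^2 + 7*u - 3) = (u - 5)*(u - 3)*(u - 2)*(u^2 - 2*u + 1) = (u - 5)*(u - 3)*(u - 2)*(u - 1)*(u - 1)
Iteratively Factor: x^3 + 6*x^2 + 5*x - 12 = (x + 4)*(x^2 + 2*x - 3) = (x + 3)*(x + 4)*(x - 1)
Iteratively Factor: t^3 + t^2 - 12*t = (t - 3)*(t^2 + 4*t) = t*(t - 3)*(t + 4)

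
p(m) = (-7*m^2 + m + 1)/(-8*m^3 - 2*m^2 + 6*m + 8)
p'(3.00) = -0.11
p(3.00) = 0.28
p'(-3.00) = -0.14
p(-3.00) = -0.35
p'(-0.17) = 0.41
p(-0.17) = 0.09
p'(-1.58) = -0.44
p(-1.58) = -0.72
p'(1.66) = -0.98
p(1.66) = 0.69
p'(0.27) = -0.33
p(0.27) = 0.08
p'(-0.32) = 0.90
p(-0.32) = -0.01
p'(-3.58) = -0.09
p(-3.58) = -0.28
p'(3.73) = -0.06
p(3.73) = 0.22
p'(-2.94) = -0.14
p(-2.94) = -0.35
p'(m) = (1 - 14*m)/(-8*m^3 - 2*m^2 + 6*m + 8) + (-7*m^2 + m + 1)*(24*m^2 + 4*m - 6)/(-8*m^3 - 2*m^2 + 6*m + 8)^2 = (-28*m^4 + 8*m^3 - 8*m^2 - 54*m + 1)/(2*(16*m^6 + 8*m^5 - 23*m^4 - 38*m^3 + m^2 + 24*m + 16))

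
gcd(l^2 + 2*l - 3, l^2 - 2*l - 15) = l + 3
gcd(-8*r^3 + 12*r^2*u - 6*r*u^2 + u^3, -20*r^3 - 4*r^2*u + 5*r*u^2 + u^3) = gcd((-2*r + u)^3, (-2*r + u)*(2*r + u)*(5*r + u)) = 2*r - u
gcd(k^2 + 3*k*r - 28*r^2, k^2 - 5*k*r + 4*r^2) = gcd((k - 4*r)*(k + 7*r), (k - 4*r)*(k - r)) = -k + 4*r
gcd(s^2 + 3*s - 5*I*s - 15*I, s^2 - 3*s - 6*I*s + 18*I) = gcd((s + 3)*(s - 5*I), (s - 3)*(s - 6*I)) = 1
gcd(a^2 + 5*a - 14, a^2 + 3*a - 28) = a + 7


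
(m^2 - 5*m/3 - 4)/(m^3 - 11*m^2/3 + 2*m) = (3*m + 4)/(m*(3*m - 2))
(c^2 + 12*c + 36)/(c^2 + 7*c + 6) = (c + 6)/(c + 1)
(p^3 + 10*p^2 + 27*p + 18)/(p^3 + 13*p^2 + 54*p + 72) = (p + 1)/(p + 4)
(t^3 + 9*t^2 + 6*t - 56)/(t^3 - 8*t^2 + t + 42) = (t^3 + 9*t^2 + 6*t - 56)/(t^3 - 8*t^2 + t + 42)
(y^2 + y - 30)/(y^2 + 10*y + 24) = (y - 5)/(y + 4)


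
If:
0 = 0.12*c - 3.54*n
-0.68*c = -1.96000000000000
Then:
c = 2.88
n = 0.10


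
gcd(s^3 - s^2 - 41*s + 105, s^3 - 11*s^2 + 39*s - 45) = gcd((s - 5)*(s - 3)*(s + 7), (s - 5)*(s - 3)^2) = s^2 - 8*s + 15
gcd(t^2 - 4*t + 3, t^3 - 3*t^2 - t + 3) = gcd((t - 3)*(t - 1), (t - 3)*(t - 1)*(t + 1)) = t^2 - 4*t + 3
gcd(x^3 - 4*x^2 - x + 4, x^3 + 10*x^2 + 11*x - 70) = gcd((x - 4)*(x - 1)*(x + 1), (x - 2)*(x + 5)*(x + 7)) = 1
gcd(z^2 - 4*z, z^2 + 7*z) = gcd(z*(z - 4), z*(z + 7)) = z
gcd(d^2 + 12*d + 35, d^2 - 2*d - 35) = d + 5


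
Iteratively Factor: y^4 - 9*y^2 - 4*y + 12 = (y - 3)*(y^3 + 3*y^2 - 4) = (y - 3)*(y + 2)*(y^2 + y - 2) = (y - 3)*(y - 1)*(y + 2)*(y + 2)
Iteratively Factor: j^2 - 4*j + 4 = (j - 2)*(j - 2)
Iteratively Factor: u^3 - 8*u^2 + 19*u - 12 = (u - 4)*(u^2 - 4*u + 3) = (u - 4)*(u - 1)*(u - 3)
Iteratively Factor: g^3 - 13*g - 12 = (g + 3)*(g^2 - 3*g - 4) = (g + 1)*(g + 3)*(g - 4)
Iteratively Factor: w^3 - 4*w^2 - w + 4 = (w + 1)*(w^2 - 5*w + 4) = (w - 4)*(w + 1)*(w - 1)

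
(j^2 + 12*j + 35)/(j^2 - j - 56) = (j + 5)/(j - 8)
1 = 1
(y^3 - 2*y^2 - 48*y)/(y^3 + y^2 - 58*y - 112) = y*(y + 6)/(y^2 + 9*y + 14)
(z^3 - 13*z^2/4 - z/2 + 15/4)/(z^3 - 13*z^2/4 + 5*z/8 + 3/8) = 2*(4*z^2 - z - 5)/(8*z^2 - 2*z - 1)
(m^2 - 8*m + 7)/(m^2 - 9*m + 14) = (m - 1)/(m - 2)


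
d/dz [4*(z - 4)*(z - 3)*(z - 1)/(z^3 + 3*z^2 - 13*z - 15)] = 4*(11*z^2 + 2*z - 49)/(z^4 + 12*z^3 + 46*z^2 + 60*z + 25)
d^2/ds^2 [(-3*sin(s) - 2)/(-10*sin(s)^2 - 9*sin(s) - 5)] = (-300*sin(s)^5 - 530*sin(s)^4 + 960*sin(s)^3 + 1573*sin(s)^2 + 195*sin(s) - 146)/(10*sin(s)^2 + 9*sin(s) + 5)^3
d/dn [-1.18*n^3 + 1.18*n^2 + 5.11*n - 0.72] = -3.54*n^2 + 2.36*n + 5.11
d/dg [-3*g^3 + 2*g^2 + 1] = g*(4 - 9*g)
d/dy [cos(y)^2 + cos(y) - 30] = -sin(y) - sin(2*y)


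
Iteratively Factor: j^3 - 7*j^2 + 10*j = (j - 2)*(j^2 - 5*j) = (j - 5)*(j - 2)*(j)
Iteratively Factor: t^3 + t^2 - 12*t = (t + 4)*(t^2 - 3*t) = t*(t + 4)*(t - 3)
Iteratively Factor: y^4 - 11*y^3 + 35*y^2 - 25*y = (y - 5)*(y^3 - 6*y^2 + 5*y) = (y - 5)*(y - 1)*(y^2 - 5*y) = y*(y - 5)*(y - 1)*(y - 5)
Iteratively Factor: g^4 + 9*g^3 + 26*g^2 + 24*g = (g + 3)*(g^3 + 6*g^2 + 8*g) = g*(g + 3)*(g^2 + 6*g + 8) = g*(g + 2)*(g + 3)*(g + 4)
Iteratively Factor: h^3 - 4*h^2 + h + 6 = (h + 1)*(h^2 - 5*h + 6) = (h - 2)*(h + 1)*(h - 3)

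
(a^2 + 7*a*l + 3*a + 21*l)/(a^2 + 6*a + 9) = (a + 7*l)/(a + 3)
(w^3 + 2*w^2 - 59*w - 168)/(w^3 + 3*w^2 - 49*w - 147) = (w - 8)/(w - 7)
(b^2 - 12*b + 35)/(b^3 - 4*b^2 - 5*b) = (b - 7)/(b*(b + 1))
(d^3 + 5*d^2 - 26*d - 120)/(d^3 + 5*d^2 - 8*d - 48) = (d^2 + d - 30)/(d^2 + d - 12)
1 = 1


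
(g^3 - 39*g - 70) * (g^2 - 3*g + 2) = g^5 - 3*g^4 - 37*g^3 + 47*g^2 + 132*g - 140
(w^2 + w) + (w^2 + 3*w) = 2*w^2 + 4*w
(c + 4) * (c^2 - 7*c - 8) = c^3 - 3*c^2 - 36*c - 32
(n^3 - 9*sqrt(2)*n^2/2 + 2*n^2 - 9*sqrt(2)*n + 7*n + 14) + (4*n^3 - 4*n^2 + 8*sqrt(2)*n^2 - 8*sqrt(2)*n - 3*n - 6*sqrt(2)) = 5*n^3 - 2*n^2 + 7*sqrt(2)*n^2/2 - 17*sqrt(2)*n + 4*n - 6*sqrt(2) + 14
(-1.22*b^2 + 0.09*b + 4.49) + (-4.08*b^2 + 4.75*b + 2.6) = -5.3*b^2 + 4.84*b + 7.09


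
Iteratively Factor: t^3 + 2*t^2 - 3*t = (t)*(t^2 + 2*t - 3) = t*(t + 3)*(t - 1)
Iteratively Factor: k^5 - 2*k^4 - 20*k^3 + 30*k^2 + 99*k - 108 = (k - 1)*(k^4 - k^3 - 21*k^2 + 9*k + 108) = (k - 1)*(k + 3)*(k^3 - 4*k^2 - 9*k + 36) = (k - 3)*(k - 1)*(k + 3)*(k^2 - k - 12) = (k - 4)*(k - 3)*(k - 1)*(k + 3)*(k + 3)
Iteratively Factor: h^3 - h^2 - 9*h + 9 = (h + 3)*(h^2 - 4*h + 3) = (h - 1)*(h + 3)*(h - 3)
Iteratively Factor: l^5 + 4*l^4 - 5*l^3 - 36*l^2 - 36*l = (l - 3)*(l^4 + 7*l^3 + 16*l^2 + 12*l) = (l - 3)*(l + 2)*(l^3 + 5*l^2 + 6*l) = (l - 3)*(l + 2)*(l + 3)*(l^2 + 2*l) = (l - 3)*(l + 2)^2*(l + 3)*(l)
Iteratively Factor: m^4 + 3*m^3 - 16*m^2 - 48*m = (m + 3)*(m^3 - 16*m) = (m - 4)*(m + 3)*(m^2 + 4*m) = (m - 4)*(m + 3)*(m + 4)*(m)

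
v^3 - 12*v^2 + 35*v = v*(v - 7)*(v - 5)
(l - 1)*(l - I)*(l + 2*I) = l^3 - l^2 + I*l^2 + 2*l - I*l - 2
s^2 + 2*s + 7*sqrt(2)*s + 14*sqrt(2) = (s + 2)*(s + 7*sqrt(2))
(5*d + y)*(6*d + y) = 30*d^2 + 11*d*y + y^2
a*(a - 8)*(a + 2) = a^3 - 6*a^2 - 16*a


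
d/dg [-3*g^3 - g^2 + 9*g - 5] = -9*g^2 - 2*g + 9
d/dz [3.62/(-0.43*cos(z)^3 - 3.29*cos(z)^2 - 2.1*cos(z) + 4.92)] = (4.6698*sin(z)^2 - 23.8196*cos(z) - 12.2718)*sin(z)/(0.43*cos(z)^3 + 3.29*cos(z)^2 + 2.1*cos(z) - 4.92)^2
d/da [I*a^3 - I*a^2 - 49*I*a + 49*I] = I*(3*a^2 - 2*a - 49)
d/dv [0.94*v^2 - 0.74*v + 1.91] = 1.88*v - 0.74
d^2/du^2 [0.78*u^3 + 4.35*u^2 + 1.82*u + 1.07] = 4.68*u + 8.7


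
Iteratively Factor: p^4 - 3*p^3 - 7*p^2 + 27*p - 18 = (p - 2)*(p^3 - p^2 - 9*p + 9) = (p - 3)*(p - 2)*(p^2 + 2*p - 3) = (p - 3)*(p - 2)*(p - 1)*(p + 3)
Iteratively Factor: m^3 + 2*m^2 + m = (m + 1)*(m^2 + m) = m*(m + 1)*(m + 1)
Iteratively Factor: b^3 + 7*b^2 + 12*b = (b)*(b^2 + 7*b + 12) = b*(b + 3)*(b + 4)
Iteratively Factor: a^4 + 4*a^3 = (a)*(a^3 + 4*a^2) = a^2*(a^2 + 4*a) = a^3*(a + 4)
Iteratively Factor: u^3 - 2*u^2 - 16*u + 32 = (u + 4)*(u^2 - 6*u + 8) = (u - 4)*(u + 4)*(u - 2)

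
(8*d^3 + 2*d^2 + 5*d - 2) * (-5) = -40*d^3 - 10*d^2 - 25*d + 10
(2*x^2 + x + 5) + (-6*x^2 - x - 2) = 3 - 4*x^2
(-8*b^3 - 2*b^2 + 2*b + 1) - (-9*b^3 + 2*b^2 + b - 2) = b^3 - 4*b^2 + b + 3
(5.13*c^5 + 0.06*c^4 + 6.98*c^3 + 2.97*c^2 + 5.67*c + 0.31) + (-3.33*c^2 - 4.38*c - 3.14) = 5.13*c^5 + 0.06*c^4 + 6.98*c^3 - 0.36*c^2 + 1.29*c - 2.83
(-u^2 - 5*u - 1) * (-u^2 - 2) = u^4 + 5*u^3 + 3*u^2 + 10*u + 2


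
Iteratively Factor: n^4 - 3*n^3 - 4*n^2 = (n)*(n^3 - 3*n^2 - 4*n) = n*(n + 1)*(n^2 - 4*n) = n^2*(n + 1)*(n - 4)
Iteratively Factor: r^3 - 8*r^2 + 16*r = (r)*(r^2 - 8*r + 16) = r*(r - 4)*(r - 4)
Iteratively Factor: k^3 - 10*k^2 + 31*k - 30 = (k - 3)*(k^2 - 7*k + 10) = (k - 3)*(k - 2)*(k - 5)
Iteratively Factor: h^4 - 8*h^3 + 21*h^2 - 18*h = (h)*(h^3 - 8*h^2 + 21*h - 18) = h*(h - 3)*(h^2 - 5*h + 6) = h*(h - 3)*(h - 2)*(h - 3)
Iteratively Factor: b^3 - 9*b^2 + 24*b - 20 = (b - 2)*(b^2 - 7*b + 10) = (b - 5)*(b - 2)*(b - 2)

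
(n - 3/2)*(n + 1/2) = n^2 - n - 3/4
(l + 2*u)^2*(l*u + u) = l^3*u + 4*l^2*u^2 + l^2*u + 4*l*u^3 + 4*l*u^2 + 4*u^3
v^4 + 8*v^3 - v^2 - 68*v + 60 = (v - 2)*(v - 1)*(v + 5)*(v + 6)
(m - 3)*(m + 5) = m^2 + 2*m - 15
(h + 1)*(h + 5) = h^2 + 6*h + 5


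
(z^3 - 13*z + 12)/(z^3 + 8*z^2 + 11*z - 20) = (z - 3)/(z + 5)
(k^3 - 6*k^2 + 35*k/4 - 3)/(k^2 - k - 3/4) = (2*k^2 - 9*k + 4)/(2*k + 1)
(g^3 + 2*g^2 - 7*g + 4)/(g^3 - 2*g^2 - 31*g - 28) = (g^2 - 2*g + 1)/(g^2 - 6*g - 7)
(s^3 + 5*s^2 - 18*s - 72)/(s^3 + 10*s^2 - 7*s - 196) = (s^2 + 9*s + 18)/(s^2 + 14*s + 49)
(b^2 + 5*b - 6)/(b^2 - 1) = (b + 6)/(b + 1)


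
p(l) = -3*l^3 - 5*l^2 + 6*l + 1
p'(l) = -9*l^2 - 10*l + 6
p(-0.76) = -5.13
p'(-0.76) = 8.40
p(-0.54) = -3.23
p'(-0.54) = 8.78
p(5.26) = -542.37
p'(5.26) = -295.61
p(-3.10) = 23.72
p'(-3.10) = -49.49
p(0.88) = 0.36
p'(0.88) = -9.77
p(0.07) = 1.39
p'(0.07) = 5.26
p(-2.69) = 7.07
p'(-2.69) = -32.22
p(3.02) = -109.11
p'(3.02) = -106.28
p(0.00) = 1.00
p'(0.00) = 6.00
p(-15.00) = 8911.00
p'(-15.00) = -1869.00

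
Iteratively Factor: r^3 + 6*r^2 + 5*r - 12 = (r + 3)*(r^2 + 3*r - 4) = (r - 1)*(r + 3)*(r + 4)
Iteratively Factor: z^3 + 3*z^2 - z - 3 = (z - 1)*(z^2 + 4*z + 3) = (z - 1)*(z + 3)*(z + 1)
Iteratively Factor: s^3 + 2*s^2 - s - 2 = (s + 2)*(s^2 - 1) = (s + 1)*(s + 2)*(s - 1)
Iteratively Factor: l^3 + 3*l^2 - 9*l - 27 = (l - 3)*(l^2 + 6*l + 9) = (l - 3)*(l + 3)*(l + 3)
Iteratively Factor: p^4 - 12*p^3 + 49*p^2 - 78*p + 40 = (p - 4)*(p^3 - 8*p^2 + 17*p - 10) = (p - 4)*(p - 1)*(p^2 - 7*p + 10) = (p - 4)*(p - 2)*(p - 1)*(p - 5)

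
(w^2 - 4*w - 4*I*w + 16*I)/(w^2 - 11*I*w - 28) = (w - 4)/(w - 7*I)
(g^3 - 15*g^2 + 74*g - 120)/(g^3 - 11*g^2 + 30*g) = (g - 4)/g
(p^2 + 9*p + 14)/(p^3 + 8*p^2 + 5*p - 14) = 1/(p - 1)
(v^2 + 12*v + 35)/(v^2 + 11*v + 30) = (v + 7)/(v + 6)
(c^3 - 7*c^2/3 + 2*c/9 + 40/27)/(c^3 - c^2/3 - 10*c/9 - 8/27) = (3*c - 5)/(3*c + 1)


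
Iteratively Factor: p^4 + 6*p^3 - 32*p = (p - 2)*(p^3 + 8*p^2 + 16*p) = (p - 2)*(p + 4)*(p^2 + 4*p) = p*(p - 2)*(p + 4)*(p + 4)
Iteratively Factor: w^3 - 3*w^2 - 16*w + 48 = (w + 4)*(w^2 - 7*w + 12) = (w - 3)*(w + 4)*(w - 4)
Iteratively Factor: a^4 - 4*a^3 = (a)*(a^3 - 4*a^2) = a^2*(a^2 - 4*a) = a^2*(a - 4)*(a)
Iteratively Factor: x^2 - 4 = (x - 2)*(x + 2)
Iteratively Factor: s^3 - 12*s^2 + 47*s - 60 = (s - 4)*(s^2 - 8*s + 15) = (s - 5)*(s - 4)*(s - 3)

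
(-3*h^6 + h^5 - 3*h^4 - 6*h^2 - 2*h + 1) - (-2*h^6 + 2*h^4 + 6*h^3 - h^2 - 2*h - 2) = -h^6 + h^5 - 5*h^4 - 6*h^3 - 5*h^2 + 3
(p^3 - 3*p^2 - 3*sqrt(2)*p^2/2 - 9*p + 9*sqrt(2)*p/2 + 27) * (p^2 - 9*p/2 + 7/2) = p^5 - 15*p^4/2 - 3*sqrt(2)*p^4/2 + 8*p^3 + 45*sqrt(2)*p^3/4 - 51*sqrt(2)*p^2/2 + 57*p^2 - 153*p + 63*sqrt(2)*p/4 + 189/2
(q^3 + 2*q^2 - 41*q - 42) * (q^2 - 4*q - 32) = q^5 - 2*q^4 - 81*q^3 + 58*q^2 + 1480*q + 1344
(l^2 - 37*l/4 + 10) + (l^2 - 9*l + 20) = 2*l^2 - 73*l/4 + 30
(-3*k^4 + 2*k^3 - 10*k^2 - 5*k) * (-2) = 6*k^4 - 4*k^3 + 20*k^2 + 10*k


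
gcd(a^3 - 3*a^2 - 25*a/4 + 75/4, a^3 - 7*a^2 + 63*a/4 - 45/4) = a^2 - 11*a/2 + 15/2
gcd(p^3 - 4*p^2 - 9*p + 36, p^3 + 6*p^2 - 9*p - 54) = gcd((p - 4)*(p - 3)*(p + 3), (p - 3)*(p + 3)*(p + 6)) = p^2 - 9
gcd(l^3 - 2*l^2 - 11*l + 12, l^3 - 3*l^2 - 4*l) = l - 4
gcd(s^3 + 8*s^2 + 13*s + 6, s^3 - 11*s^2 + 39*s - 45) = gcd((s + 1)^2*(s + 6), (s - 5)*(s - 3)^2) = 1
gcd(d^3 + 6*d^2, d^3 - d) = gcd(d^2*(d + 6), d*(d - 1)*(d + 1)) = d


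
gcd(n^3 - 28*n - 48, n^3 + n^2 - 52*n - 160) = n + 4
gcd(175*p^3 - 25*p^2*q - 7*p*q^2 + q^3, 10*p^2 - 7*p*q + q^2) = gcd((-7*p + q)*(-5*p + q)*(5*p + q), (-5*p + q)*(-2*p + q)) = 5*p - q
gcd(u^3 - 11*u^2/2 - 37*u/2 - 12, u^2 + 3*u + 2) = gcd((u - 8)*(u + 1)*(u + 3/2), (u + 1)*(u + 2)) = u + 1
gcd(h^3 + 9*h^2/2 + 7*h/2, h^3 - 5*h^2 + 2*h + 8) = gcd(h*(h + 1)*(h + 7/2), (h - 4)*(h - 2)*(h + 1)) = h + 1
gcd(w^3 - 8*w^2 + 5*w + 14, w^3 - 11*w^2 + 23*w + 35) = w^2 - 6*w - 7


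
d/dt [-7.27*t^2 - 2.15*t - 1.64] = -14.54*t - 2.15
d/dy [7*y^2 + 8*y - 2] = 14*y + 8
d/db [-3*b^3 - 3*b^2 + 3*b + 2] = -9*b^2 - 6*b + 3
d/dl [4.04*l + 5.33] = 4.04000000000000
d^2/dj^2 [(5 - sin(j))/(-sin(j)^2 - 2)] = (-9*sin(j)^5 + 20*sin(j)^4 - 70*sin(j)^2 - sin(j)/2 - 6*sin(3*j) + sin(5*j)/2 + 20)/(sin(j)^2 + 2)^3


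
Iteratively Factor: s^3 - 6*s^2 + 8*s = (s - 2)*(s^2 - 4*s) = s*(s - 2)*(s - 4)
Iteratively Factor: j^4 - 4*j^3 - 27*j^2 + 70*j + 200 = (j + 2)*(j^3 - 6*j^2 - 15*j + 100) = (j - 5)*(j + 2)*(j^2 - j - 20) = (j - 5)^2*(j + 2)*(j + 4)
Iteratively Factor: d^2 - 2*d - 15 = (d - 5)*(d + 3)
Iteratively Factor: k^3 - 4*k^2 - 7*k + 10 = (k + 2)*(k^2 - 6*k + 5) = (k - 1)*(k + 2)*(k - 5)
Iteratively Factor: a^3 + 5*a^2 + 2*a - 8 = (a + 4)*(a^2 + a - 2) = (a - 1)*(a + 4)*(a + 2)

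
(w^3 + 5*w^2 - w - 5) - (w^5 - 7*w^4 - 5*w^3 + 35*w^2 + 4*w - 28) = -w^5 + 7*w^4 + 6*w^3 - 30*w^2 - 5*w + 23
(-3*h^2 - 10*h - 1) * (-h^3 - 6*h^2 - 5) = 3*h^5 + 28*h^4 + 61*h^3 + 21*h^2 + 50*h + 5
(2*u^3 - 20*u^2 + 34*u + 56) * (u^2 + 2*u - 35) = 2*u^5 - 16*u^4 - 76*u^3 + 824*u^2 - 1078*u - 1960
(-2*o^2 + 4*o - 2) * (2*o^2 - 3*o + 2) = -4*o^4 + 14*o^3 - 20*o^2 + 14*o - 4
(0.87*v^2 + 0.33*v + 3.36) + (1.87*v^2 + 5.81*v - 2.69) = 2.74*v^2 + 6.14*v + 0.67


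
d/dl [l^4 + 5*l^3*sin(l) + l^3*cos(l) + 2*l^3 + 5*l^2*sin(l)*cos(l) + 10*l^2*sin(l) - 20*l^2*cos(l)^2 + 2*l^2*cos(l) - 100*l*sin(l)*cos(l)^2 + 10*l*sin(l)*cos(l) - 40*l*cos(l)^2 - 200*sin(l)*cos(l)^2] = -l^3*sin(l) + 5*l^3*cos(l) + 4*l^3 + 20*l^2*sin(2*l) + 13*sqrt(2)*l^2*sin(l + pi/4) + 5*l^2*cos(2*l) + 6*l^2 + 20*l*sin(l) + 45*l*sin(2*l) - 21*l*cos(l) - 10*l*cos(2*l) - 75*l*cos(3*l) - 20*l - 25*sin(l) + 5*sin(2*l) - 25*sin(3*l) - 50*cos(l) - 20*cos(2*l) - 150*cos(3*l) - 20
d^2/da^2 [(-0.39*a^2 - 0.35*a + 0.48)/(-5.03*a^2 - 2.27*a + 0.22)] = (8.804512*a^3 - 70.277148*a^2 - 30.560268*a - 5.621788)/(127.263527*a^6 + 172.299129*a^5 + 61.058667*a^4 - 3.374809*a^3 - 2.670558*a^2 + 0.329604*a - 0.010648)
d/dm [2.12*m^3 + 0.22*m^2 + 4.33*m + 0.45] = 6.36*m^2 + 0.44*m + 4.33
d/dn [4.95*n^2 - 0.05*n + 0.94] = 9.9*n - 0.05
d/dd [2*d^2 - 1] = 4*d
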